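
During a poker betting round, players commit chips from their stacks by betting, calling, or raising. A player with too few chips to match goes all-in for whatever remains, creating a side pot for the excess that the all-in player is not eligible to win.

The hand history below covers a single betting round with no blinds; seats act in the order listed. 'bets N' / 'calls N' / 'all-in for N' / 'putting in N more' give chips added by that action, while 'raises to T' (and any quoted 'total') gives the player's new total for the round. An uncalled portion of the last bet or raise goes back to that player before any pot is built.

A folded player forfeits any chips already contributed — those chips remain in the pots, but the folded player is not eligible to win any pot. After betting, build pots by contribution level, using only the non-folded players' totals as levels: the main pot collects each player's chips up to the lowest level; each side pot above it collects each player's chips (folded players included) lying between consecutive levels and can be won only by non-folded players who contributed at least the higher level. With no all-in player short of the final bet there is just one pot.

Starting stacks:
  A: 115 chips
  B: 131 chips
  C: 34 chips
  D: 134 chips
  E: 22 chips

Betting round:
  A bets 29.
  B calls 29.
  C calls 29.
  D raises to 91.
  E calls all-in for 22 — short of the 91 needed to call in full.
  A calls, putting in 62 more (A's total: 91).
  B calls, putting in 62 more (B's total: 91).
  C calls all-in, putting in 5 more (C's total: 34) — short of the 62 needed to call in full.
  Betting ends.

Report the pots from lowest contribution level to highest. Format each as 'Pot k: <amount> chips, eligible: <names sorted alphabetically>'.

Pot 1: 110 chips, eligible: A, B, C, D, E
Pot 2: 48 chips, eligible: A, B, C, D
Pot 3: 171 chips, eligible: A, B, D

Derivation:
Contributions: A=91, B=91, C=34, D=91, E=22
Pot levels (distinct totals of non-folded players): 22, 34, 91
Layer 1-22: 22 each from A, B, C, D, E = 22*5 = 110 chips; eligible A, B, C, D, E
Layer 23-34: 12 each from A, B, C, D = 12*4 = 48 chips; eligible A, B, C, D
Layer 35-91: 57 each from A, B, D = 57*3 = 171 chips; eligible A, B, D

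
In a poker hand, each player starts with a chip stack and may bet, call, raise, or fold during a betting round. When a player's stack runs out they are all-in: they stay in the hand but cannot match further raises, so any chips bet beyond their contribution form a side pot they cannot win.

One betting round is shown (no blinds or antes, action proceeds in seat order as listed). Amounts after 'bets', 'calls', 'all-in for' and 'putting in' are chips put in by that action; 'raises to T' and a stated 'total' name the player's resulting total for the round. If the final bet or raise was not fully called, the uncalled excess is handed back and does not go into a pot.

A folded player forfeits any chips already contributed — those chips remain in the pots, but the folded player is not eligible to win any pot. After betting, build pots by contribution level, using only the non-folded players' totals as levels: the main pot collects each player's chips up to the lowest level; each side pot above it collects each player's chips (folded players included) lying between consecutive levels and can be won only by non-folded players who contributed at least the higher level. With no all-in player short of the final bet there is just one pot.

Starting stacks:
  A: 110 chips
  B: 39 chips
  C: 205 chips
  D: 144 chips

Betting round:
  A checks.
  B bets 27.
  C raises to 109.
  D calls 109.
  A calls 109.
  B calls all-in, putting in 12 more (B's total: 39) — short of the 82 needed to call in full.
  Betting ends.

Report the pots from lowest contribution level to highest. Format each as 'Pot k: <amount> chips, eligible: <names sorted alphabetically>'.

Contributions: A=109, B=39, C=109, D=109
Pot levels (distinct totals of non-folded players): 39, 109
Layer 1-39: 39 each from A, B, C, D = 39*4 = 156 chips; eligible A, B, C, D
Layer 40-109: 70 each from A, C, D = 70*3 = 210 chips; eligible A, C, D

Pot 1: 156 chips, eligible: A, B, C, D
Pot 2: 210 chips, eligible: A, C, D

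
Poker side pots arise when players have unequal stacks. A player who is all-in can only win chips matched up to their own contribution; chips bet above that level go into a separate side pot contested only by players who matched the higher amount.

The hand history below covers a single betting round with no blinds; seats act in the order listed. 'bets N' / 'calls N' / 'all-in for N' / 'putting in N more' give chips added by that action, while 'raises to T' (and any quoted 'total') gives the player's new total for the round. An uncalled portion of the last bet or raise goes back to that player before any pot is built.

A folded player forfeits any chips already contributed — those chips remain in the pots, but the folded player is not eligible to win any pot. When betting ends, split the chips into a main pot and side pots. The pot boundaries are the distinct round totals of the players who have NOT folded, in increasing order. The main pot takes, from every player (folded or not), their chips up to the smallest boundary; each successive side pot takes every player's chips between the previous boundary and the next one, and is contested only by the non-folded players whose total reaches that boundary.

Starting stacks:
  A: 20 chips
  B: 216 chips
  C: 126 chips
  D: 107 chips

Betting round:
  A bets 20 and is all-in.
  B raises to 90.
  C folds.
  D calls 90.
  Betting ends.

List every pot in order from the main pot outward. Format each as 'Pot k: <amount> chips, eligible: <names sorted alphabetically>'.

Pot 1: 60 chips, eligible: A, B, D
Pot 2: 140 chips, eligible: B, D

Derivation:
Contributions: A=20, B=90, D=90
Folded: C
Pot levels (distinct totals of non-folded players): 20, 90
Layer 1-20: 20 each from A, B, D = 20*3 = 60 chips; eligible A, B, D
Layer 21-90: 70 each from B, D = 70*2 = 140 chips; eligible B, D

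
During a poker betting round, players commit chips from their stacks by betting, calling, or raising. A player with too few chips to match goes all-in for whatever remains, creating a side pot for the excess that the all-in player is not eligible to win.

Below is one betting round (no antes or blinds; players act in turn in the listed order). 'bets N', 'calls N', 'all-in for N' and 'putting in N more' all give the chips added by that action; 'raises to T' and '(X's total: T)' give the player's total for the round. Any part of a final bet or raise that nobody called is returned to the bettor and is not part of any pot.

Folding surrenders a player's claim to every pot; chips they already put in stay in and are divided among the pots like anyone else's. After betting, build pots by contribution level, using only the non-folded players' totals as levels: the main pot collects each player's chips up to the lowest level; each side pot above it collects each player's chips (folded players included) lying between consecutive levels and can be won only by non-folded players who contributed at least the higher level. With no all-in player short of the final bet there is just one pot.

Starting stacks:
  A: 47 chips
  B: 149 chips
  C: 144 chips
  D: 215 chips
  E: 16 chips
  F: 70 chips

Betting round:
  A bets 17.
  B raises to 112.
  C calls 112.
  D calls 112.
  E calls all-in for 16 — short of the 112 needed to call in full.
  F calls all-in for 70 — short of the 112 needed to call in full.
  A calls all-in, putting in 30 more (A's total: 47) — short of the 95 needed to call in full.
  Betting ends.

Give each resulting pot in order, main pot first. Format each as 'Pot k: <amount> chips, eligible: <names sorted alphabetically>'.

Pot 1: 96 chips, eligible: A, B, C, D, E, F
Pot 2: 155 chips, eligible: A, B, C, D, F
Pot 3: 92 chips, eligible: B, C, D, F
Pot 4: 126 chips, eligible: B, C, D

Derivation:
Contributions: A=47, B=112, C=112, D=112, E=16, F=70
Pot levels (distinct totals of non-folded players): 16, 47, 70, 112
Layer 1-16: 16 each from A, B, C, D, E, F = 16*6 = 96 chips; eligible A, B, C, D, E, F
Layer 17-47: 31 each from A, B, C, D, F = 31*5 = 155 chips; eligible A, B, C, D, F
Layer 48-70: 23 each from B, C, D, F = 23*4 = 92 chips; eligible B, C, D, F
Layer 71-112: 42 each from B, C, D = 42*3 = 126 chips; eligible B, C, D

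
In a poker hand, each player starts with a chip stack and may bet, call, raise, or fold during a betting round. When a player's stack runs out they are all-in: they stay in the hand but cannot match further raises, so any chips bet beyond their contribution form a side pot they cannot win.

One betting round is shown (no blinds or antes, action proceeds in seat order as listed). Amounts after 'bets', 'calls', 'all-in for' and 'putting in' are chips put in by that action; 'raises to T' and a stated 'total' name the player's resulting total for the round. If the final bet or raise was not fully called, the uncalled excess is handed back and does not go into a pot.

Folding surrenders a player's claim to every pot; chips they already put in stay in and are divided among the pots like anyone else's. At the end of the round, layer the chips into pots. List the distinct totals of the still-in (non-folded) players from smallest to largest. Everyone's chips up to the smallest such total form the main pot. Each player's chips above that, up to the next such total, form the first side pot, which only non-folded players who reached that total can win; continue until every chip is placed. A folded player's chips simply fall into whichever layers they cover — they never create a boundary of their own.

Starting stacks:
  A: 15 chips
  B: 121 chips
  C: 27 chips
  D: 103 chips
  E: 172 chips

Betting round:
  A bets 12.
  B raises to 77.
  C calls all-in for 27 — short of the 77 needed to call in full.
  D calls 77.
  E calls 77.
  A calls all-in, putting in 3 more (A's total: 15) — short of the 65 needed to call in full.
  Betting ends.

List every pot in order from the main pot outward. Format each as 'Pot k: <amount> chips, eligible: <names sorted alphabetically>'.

Pot 1: 75 chips, eligible: A, B, C, D, E
Pot 2: 48 chips, eligible: B, C, D, E
Pot 3: 150 chips, eligible: B, D, E

Derivation:
Contributions: A=15, B=77, C=27, D=77, E=77
Pot levels (distinct totals of non-folded players): 15, 27, 77
Layer 1-15: 15 each from A, B, C, D, E = 15*5 = 75 chips; eligible A, B, C, D, E
Layer 16-27: 12 each from B, C, D, E = 12*4 = 48 chips; eligible B, C, D, E
Layer 28-77: 50 each from B, D, E = 50*3 = 150 chips; eligible B, D, E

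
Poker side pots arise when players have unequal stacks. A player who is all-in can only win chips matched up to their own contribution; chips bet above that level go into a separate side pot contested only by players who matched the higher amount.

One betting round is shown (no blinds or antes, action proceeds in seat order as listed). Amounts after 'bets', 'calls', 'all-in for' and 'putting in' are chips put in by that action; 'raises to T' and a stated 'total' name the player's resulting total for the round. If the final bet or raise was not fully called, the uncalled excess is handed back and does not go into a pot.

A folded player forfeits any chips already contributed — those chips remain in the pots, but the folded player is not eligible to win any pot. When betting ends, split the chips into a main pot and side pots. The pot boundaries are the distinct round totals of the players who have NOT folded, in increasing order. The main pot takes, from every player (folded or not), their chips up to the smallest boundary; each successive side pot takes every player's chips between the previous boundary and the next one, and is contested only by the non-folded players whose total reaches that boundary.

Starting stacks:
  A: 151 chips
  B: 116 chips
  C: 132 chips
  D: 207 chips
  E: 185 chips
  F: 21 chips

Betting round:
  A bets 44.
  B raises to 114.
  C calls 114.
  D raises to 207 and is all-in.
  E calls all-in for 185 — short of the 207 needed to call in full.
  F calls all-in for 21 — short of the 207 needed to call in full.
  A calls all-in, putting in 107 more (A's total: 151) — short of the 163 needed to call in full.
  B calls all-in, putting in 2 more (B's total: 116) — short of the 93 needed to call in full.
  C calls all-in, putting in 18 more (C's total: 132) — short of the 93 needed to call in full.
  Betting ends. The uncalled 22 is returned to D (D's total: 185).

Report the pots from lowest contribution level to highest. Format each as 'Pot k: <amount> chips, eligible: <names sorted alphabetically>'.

Contributions (after 22 returned to D): A=151, B=116, C=132, D=185, E=185, F=21
Pot levels (distinct totals of non-folded players): 21, 116, 132, 151, 185
Layer 1-21: 21 each from A, B, C, D, E, F = 21*6 = 126 chips; eligible A, B, C, D, E, F
Layer 22-116: 95 each from A, B, C, D, E = 95*5 = 475 chips; eligible A, B, C, D, E
Layer 117-132: 16 each from A, C, D, E = 16*4 = 64 chips; eligible A, C, D, E
Layer 133-151: 19 each from A, D, E = 19*3 = 57 chips; eligible A, D, E
Layer 152-185: 34 each from D, E = 34*2 = 68 chips; eligible D, E

Pot 1: 126 chips, eligible: A, B, C, D, E, F
Pot 2: 475 chips, eligible: A, B, C, D, E
Pot 3: 64 chips, eligible: A, C, D, E
Pot 4: 57 chips, eligible: A, D, E
Pot 5: 68 chips, eligible: D, E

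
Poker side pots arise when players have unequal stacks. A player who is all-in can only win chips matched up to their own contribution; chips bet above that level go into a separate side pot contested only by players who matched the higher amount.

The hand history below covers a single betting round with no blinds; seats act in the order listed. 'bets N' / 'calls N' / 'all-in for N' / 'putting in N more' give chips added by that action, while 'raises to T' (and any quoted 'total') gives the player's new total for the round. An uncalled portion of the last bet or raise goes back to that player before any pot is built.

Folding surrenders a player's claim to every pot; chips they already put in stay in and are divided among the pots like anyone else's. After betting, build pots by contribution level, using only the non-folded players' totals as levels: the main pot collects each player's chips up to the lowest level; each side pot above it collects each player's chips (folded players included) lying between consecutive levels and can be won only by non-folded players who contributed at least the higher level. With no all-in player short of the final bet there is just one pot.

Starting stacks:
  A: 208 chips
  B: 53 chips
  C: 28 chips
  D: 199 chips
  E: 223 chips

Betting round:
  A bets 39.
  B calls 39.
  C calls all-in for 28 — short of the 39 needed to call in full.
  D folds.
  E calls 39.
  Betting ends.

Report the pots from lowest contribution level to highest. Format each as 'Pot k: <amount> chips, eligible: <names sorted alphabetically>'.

Contributions: A=39, B=39, C=28, E=39
Folded: D
Pot levels (distinct totals of non-folded players): 28, 39
Layer 1-28: 28 each from A, B, C, E = 28*4 = 112 chips; eligible A, B, C, E
Layer 29-39: 11 each from A, B, E = 11*3 = 33 chips; eligible A, B, E

Pot 1: 112 chips, eligible: A, B, C, E
Pot 2: 33 chips, eligible: A, B, E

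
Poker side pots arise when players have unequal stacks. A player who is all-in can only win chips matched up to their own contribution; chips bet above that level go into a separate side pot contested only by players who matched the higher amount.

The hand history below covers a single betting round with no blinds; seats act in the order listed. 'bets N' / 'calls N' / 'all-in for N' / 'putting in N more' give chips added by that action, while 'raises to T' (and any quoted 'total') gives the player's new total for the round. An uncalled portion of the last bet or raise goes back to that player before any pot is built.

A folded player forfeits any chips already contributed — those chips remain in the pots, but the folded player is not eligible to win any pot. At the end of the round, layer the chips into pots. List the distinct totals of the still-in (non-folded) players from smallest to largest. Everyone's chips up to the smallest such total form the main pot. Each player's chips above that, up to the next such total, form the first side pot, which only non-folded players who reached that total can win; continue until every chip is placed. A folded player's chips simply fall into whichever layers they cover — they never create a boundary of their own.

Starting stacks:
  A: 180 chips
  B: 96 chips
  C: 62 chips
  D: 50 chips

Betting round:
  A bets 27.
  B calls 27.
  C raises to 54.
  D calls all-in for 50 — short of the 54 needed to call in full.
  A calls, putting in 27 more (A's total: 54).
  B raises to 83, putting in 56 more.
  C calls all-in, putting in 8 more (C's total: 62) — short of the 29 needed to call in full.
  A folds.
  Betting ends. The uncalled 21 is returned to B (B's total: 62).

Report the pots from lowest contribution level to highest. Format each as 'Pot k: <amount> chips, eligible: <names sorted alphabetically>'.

Pot 1: 200 chips, eligible: B, C, D
Pot 2: 28 chips, eligible: B, C

Derivation:
Contributions (after 21 returned to B): A=54, B=62, C=62, D=50
Folded: A
Pot levels (distinct totals of non-folded players): 50, 62
Layer 1-50: 50 each from A, B, C, D = 50*4 = 200 chips; eligible B, C, D
Layer 51-62: A 4 + B 12 + C 12 = 28 chips; eligible B, C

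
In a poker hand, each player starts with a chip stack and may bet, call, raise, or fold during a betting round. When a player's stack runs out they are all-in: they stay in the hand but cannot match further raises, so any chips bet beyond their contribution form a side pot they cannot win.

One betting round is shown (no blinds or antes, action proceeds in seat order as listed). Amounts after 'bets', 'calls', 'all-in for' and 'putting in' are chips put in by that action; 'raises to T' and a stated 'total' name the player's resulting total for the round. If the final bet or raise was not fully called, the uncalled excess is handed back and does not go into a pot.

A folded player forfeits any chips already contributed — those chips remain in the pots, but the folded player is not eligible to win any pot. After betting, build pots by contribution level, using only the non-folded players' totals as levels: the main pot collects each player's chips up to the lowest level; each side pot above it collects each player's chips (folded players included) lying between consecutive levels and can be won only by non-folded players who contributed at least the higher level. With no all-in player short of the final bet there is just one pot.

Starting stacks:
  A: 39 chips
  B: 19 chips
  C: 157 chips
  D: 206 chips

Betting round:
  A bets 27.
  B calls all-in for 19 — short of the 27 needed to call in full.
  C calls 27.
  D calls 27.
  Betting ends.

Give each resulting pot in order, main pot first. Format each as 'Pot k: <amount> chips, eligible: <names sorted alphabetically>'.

Contributions: A=27, B=19, C=27, D=27
Pot levels (distinct totals of non-folded players): 19, 27
Layer 1-19: 19 each from A, B, C, D = 19*4 = 76 chips; eligible A, B, C, D
Layer 20-27: 8 each from A, C, D = 8*3 = 24 chips; eligible A, C, D

Pot 1: 76 chips, eligible: A, B, C, D
Pot 2: 24 chips, eligible: A, C, D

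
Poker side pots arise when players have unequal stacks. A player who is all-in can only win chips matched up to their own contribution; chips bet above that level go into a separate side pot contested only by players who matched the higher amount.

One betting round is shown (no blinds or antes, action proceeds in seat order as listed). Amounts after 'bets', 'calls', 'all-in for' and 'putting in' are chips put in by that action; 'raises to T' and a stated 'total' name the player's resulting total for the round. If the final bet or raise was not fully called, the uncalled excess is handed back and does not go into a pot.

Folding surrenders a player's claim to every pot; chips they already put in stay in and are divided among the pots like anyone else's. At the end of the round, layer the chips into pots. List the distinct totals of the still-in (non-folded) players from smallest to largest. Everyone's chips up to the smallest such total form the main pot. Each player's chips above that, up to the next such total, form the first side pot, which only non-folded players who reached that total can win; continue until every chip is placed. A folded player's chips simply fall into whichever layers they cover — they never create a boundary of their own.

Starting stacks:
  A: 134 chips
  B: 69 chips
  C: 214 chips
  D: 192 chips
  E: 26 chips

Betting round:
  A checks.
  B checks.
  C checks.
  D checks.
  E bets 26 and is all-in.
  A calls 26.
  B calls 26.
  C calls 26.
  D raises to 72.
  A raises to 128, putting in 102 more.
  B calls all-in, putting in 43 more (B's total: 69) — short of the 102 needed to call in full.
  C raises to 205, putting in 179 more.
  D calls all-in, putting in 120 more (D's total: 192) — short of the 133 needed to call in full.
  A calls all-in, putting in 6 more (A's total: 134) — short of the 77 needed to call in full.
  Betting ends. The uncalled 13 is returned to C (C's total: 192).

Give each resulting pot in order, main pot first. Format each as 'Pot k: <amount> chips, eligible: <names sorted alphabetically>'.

Contributions (after 13 returned to C): A=134, B=69, C=192, D=192, E=26
Pot levels (distinct totals of non-folded players): 26, 69, 134, 192
Layer 1-26: 26 each from A, B, C, D, E = 26*5 = 130 chips; eligible A, B, C, D, E
Layer 27-69: 43 each from A, B, C, D = 43*4 = 172 chips; eligible A, B, C, D
Layer 70-134: 65 each from A, C, D = 65*3 = 195 chips; eligible A, C, D
Layer 135-192: 58 each from C, D = 58*2 = 116 chips; eligible C, D

Pot 1: 130 chips, eligible: A, B, C, D, E
Pot 2: 172 chips, eligible: A, B, C, D
Pot 3: 195 chips, eligible: A, C, D
Pot 4: 116 chips, eligible: C, D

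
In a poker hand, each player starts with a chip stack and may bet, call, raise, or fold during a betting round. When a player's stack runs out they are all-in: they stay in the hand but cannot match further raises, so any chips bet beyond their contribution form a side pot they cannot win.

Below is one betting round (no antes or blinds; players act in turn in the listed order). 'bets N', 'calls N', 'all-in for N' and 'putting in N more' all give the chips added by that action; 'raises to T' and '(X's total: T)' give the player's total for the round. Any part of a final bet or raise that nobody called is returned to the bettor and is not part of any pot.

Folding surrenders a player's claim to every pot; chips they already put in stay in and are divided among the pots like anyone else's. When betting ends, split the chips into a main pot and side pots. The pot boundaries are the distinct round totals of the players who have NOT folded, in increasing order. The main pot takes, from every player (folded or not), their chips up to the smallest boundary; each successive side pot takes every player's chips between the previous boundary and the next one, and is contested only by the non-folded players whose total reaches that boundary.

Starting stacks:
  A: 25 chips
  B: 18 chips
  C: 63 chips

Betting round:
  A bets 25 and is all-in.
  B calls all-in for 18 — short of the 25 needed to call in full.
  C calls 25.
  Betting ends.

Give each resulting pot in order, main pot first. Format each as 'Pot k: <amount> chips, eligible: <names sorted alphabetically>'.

Pot 1: 54 chips, eligible: A, B, C
Pot 2: 14 chips, eligible: A, C

Derivation:
Contributions: A=25, B=18, C=25
Pot levels (distinct totals of non-folded players): 18, 25
Layer 1-18: 18 each from A, B, C = 18*3 = 54 chips; eligible A, B, C
Layer 19-25: 7 each from A, C = 7*2 = 14 chips; eligible A, C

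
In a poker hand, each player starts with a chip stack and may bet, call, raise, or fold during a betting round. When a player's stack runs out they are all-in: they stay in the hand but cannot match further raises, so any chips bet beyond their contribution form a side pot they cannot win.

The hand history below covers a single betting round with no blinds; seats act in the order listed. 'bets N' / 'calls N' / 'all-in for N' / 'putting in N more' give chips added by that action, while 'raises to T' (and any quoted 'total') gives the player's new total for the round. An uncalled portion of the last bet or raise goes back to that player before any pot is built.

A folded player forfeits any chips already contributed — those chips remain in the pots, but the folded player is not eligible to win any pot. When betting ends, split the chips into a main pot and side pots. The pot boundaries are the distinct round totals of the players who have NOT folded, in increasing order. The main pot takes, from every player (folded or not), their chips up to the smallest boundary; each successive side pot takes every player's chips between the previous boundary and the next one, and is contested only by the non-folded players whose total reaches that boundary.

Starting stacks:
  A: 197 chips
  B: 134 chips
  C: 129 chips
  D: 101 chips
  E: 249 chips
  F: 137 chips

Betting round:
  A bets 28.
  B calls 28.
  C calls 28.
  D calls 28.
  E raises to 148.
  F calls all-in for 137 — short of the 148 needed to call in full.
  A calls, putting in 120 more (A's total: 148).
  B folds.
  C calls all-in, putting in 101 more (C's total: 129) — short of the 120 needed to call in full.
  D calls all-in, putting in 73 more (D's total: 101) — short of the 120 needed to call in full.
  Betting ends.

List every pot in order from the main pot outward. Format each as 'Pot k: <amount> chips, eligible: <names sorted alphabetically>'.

Pot 1: 533 chips, eligible: A, C, D, E, F
Pot 2: 112 chips, eligible: A, C, E, F
Pot 3: 24 chips, eligible: A, E, F
Pot 4: 22 chips, eligible: A, E

Derivation:
Contributions: A=148, B=28, C=129, D=101, E=148, F=137
Folded: B
Pot levels (distinct totals of non-folded players): 101, 129, 137, 148
Layer 1-101: A 101 + B 28 + C 101 + D 101 + E 101 + F 101 = 533 chips; eligible A, C, D, E, F
Layer 102-129: 28 each from A, C, E, F = 28*4 = 112 chips; eligible A, C, E, F
Layer 130-137: 8 each from A, E, F = 8*3 = 24 chips; eligible A, E, F
Layer 138-148: 11 each from A, E = 11*2 = 22 chips; eligible A, E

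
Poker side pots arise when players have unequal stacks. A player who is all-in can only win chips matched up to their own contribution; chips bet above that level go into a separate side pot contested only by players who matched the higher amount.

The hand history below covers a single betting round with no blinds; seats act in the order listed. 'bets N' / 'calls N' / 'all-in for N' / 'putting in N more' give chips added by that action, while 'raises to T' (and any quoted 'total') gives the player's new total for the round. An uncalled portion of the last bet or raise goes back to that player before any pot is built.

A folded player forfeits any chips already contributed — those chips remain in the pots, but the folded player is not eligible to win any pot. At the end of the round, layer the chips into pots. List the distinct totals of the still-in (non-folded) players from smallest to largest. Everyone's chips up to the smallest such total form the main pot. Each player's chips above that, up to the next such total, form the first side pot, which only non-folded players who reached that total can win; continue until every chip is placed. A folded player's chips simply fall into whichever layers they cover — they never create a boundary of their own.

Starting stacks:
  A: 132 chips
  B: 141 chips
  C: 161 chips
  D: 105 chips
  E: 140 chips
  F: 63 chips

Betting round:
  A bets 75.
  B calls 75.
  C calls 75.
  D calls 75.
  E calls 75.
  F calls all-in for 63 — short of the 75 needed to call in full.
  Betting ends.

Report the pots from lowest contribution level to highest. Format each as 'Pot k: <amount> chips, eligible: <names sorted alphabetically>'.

Pot 1: 378 chips, eligible: A, B, C, D, E, F
Pot 2: 60 chips, eligible: A, B, C, D, E

Derivation:
Contributions: A=75, B=75, C=75, D=75, E=75, F=63
Pot levels (distinct totals of non-folded players): 63, 75
Layer 1-63: 63 each from A, B, C, D, E, F = 63*6 = 378 chips; eligible A, B, C, D, E, F
Layer 64-75: 12 each from A, B, C, D, E = 12*5 = 60 chips; eligible A, B, C, D, E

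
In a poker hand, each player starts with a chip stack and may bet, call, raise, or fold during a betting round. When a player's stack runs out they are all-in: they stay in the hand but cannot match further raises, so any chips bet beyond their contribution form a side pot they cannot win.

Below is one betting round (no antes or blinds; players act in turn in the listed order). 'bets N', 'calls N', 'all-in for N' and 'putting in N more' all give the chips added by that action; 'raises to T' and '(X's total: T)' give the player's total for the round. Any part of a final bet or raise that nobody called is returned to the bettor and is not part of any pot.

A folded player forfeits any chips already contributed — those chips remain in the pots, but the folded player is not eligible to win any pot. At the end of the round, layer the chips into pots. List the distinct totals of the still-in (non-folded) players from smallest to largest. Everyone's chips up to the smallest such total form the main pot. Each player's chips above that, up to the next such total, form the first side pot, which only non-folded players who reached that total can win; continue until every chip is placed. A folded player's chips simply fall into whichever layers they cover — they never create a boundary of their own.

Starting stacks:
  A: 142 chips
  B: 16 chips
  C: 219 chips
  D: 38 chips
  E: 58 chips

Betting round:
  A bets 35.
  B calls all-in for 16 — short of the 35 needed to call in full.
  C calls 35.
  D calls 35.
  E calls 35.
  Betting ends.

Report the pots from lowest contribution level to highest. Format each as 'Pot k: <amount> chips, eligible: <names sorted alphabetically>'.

Pot 1: 80 chips, eligible: A, B, C, D, E
Pot 2: 76 chips, eligible: A, C, D, E

Derivation:
Contributions: A=35, B=16, C=35, D=35, E=35
Pot levels (distinct totals of non-folded players): 16, 35
Layer 1-16: 16 each from A, B, C, D, E = 16*5 = 80 chips; eligible A, B, C, D, E
Layer 17-35: 19 each from A, C, D, E = 19*4 = 76 chips; eligible A, C, D, E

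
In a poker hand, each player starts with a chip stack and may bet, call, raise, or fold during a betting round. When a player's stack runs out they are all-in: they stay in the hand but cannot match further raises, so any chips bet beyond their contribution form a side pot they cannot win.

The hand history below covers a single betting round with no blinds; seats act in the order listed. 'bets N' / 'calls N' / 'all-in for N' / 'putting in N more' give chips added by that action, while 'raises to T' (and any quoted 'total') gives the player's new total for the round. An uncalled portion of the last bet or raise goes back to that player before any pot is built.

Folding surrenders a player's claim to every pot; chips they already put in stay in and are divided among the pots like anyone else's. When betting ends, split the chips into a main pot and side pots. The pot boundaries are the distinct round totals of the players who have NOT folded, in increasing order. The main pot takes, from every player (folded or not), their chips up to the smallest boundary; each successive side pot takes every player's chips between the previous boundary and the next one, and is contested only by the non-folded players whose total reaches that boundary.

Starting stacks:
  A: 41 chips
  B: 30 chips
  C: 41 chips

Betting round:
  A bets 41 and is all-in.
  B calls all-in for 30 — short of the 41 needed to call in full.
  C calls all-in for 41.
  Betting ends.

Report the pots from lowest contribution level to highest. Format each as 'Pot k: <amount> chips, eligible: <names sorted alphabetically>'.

Contributions: A=41, B=30, C=41
Pot levels (distinct totals of non-folded players): 30, 41
Layer 1-30: 30 each from A, B, C = 30*3 = 90 chips; eligible A, B, C
Layer 31-41: 11 each from A, C = 11*2 = 22 chips; eligible A, C

Pot 1: 90 chips, eligible: A, B, C
Pot 2: 22 chips, eligible: A, C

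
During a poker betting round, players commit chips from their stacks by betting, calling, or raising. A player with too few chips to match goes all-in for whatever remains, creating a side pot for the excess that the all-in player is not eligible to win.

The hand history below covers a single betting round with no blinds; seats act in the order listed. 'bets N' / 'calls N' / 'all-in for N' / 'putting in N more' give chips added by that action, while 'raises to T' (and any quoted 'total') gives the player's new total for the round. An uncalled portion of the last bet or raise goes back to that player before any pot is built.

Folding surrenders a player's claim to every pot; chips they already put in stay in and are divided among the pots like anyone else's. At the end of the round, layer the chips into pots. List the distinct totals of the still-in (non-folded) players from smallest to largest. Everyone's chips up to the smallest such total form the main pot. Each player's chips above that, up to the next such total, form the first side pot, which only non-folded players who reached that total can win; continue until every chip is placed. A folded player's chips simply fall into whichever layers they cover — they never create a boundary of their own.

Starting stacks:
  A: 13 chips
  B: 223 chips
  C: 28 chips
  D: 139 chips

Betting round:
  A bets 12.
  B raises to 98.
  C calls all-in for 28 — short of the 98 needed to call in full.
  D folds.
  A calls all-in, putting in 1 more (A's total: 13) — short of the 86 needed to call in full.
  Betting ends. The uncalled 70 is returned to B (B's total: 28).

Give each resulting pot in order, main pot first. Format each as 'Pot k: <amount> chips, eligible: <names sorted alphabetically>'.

Contributions (after 70 returned to B): A=13, B=28, C=28
Folded: D
Pot levels (distinct totals of non-folded players): 13, 28
Layer 1-13: 13 each from A, B, C = 13*3 = 39 chips; eligible A, B, C
Layer 14-28: 15 each from B, C = 15*2 = 30 chips; eligible B, C

Pot 1: 39 chips, eligible: A, B, C
Pot 2: 30 chips, eligible: B, C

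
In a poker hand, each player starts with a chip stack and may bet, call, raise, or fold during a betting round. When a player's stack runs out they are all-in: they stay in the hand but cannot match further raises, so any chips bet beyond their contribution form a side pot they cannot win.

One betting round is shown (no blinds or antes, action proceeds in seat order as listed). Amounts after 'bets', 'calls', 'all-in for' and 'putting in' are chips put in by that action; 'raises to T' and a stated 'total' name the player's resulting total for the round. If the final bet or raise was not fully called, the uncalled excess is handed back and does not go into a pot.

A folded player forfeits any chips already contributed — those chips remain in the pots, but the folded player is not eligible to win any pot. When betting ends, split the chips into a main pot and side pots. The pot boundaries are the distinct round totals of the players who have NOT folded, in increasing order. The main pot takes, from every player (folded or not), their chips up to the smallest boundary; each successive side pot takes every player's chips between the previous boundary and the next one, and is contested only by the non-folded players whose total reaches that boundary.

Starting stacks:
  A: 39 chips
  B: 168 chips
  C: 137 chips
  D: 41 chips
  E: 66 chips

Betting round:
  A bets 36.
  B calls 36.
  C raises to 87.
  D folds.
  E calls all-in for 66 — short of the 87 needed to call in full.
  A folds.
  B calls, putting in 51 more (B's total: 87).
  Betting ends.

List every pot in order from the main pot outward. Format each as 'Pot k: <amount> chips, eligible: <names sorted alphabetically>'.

Contributions: A=36, B=87, C=87, E=66
Folded: A, D
Pot levels (distinct totals of non-folded players): 66, 87
Layer 1-66: A 36 + B 66 + C 66 + E 66 = 234 chips; eligible B, C, E
Layer 67-87: 21 each from B, C = 21*2 = 42 chips; eligible B, C

Pot 1: 234 chips, eligible: B, C, E
Pot 2: 42 chips, eligible: B, C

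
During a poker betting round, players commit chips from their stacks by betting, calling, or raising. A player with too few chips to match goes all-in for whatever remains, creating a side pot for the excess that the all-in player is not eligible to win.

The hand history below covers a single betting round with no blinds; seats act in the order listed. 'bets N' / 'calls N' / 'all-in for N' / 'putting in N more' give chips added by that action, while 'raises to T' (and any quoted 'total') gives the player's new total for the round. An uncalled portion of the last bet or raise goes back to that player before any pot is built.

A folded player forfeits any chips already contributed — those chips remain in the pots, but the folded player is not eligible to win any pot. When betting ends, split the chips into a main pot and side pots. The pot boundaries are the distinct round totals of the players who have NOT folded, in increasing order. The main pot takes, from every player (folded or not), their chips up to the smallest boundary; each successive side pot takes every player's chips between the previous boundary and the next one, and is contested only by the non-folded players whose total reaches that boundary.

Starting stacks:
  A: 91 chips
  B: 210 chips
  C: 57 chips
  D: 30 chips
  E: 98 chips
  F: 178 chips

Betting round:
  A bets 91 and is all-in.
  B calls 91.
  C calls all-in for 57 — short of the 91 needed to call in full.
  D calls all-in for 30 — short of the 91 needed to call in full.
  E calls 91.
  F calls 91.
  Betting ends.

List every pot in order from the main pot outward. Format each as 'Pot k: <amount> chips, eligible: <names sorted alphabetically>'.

Contributions: A=91, B=91, C=57, D=30, E=91, F=91
Pot levels (distinct totals of non-folded players): 30, 57, 91
Layer 1-30: 30 each from A, B, C, D, E, F = 30*6 = 180 chips; eligible A, B, C, D, E, F
Layer 31-57: 27 each from A, B, C, E, F = 27*5 = 135 chips; eligible A, B, C, E, F
Layer 58-91: 34 each from A, B, E, F = 34*4 = 136 chips; eligible A, B, E, F

Pot 1: 180 chips, eligible: A, B, C, D, E, F
Pot 2: 135 chips, eligible: A, B, C, E, F
Pot 3: 136 chips, eligible: A, B, E, F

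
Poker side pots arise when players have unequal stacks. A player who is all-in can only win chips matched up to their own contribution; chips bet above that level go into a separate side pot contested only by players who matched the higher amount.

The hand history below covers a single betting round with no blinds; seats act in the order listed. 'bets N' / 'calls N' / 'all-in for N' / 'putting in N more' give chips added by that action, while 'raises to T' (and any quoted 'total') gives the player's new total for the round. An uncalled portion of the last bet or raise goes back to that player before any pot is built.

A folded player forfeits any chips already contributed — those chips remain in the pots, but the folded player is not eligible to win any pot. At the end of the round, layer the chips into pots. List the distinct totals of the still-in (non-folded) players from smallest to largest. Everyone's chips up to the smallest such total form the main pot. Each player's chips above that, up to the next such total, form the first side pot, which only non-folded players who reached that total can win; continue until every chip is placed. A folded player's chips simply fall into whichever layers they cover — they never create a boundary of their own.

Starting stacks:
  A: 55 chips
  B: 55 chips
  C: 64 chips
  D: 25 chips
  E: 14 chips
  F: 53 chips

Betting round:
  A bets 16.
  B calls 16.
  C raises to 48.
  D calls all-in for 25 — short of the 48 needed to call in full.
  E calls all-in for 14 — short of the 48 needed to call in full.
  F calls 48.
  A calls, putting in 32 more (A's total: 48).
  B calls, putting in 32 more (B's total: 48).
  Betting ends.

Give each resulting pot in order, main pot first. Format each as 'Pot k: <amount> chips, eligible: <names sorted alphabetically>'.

Contributions: A=48, B=48, C=48, D=25, E=14, F=48
Pot levels (distinct totals of non-folded players): 14, 25, 48
Layer 1-14: 14 each from A, B, C, D, E, F = 14*6 = 84 chips; eligible A, B, C, D, E, F
Layer 15-25: 11 each from A, B, C, D, F = 11*5 = 55 chips; eligible A, B, C, D, F
Layer 26-48: 23 each from A, B, C, F = 23*4 = 92 chips; eligible A, B, C, F

Pot 1: 84 chips, eligible: A, B, C, D, E, F
Pot 2: 55 chips, eligible: A, B, C, D, F
Pot 3: 92 chips, eligible: A, B, C, F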